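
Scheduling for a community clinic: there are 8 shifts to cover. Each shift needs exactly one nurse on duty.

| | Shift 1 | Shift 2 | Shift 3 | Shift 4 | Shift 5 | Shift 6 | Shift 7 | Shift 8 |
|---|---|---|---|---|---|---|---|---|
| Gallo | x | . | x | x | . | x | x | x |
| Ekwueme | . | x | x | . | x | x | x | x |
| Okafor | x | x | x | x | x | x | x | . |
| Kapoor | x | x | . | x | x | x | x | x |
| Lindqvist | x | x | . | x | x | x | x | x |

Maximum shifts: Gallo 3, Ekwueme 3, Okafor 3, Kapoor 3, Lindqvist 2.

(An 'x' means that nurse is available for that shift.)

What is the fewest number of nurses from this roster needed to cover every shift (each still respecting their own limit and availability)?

3

8 slots to fill and no one can take more than 3, so at least ⌈8/3⌉ = 3 nurses are needed.
Gallo, Ekwueme, and Okafor alone can cover everything: Shift 1→Gallo, Shift 2→Ekwueme, Shift 3→Ekwueme, Shift 4→Gallo, Shift 5→Ekwueme, Shift 6→Okafor, Shift 7→Okafor, Shift 8→Gallo.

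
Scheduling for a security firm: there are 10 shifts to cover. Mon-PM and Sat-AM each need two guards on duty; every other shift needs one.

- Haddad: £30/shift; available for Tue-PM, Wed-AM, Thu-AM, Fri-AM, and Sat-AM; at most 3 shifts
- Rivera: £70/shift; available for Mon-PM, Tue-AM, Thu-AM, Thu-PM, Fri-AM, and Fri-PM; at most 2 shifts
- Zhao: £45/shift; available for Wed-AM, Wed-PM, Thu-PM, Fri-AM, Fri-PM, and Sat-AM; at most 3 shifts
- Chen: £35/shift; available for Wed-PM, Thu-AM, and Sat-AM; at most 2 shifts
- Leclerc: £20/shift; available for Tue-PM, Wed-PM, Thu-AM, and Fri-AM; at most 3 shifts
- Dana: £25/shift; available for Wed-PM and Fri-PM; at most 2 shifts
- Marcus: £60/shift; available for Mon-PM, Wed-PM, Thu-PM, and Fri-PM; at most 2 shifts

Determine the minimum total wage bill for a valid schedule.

Mon-PM can only be covered by Rivera and Marcus, so that assignment is forced.
Tue-AM can only be covered by Rivera, so that assignment is forced.
Picking the cheapest available guard for each shift independently would cost £445, but that ignores the shift limits.
An optimal schedule: Mon-PM→Marcus+Rivera, Tue-AM→Rivera, Tue-PM→Leclerc, Wed-AM→Haddad, Wed-PM→Dana, Thu-AM→Leclerc, Thu-PM→Zhao, Fri-AM→Leclerc, Fri-PM→Dana, Sat-AM→Haddad+Chen.
Total: 60 + 70 + 70 + 20 + 30 + 25 + 20 + 45 + 20 + 25 + 30 + 35 = £450.

£450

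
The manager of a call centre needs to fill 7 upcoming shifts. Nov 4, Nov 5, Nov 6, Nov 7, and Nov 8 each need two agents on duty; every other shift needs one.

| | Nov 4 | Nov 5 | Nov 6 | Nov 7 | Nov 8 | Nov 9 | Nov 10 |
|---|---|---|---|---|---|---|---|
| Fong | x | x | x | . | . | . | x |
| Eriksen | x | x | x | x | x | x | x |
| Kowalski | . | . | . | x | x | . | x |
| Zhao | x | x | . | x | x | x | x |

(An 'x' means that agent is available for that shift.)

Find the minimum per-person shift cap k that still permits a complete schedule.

3

With 4 agents and 12 worker-slots to fill, someone must work at least ⌈12/4⌉ = 3 shifts, so k ≥ 3.
k = 3 works: Nov 4→Fong+Eriksen, Nov 5→Fong+Zhao, Nov 6→Fong+Eriksen, Nov 7→Kowalski+Zhao, Nov 8→Kowalski+Zhao, Nov 9→Eriksen, Nov 10→Kowalski.
Loads: Fong 3, Eriksen 3, Kowalski 3, Zhao 3 — all ≤ 3.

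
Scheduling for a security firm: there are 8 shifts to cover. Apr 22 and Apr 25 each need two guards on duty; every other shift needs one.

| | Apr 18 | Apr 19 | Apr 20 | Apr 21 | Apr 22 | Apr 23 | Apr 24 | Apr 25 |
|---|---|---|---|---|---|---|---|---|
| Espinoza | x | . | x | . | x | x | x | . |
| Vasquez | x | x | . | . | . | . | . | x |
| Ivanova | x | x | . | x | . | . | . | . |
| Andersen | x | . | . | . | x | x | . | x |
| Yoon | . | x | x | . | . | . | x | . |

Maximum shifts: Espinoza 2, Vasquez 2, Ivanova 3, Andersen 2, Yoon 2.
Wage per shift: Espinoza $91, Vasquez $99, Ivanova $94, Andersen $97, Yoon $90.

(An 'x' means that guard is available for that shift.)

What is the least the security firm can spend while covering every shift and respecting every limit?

Apr 21 can only be covered by Ivanova, so that assignment is forced.
Apr 22 can only be covered by Espinoza and Andersen, so that assignment is forced.
Apr 25 can only be covered by Vasquez and Andersen, so that assignment is forced.
Picking the cheapest available guard for each shift independently would cost $930, but that ignores the shift limits.
An optimal schedule: Apr 18→Ivanova, Apr 19→Ivanova, Apr 20→Yoon, Apr 21→Ivanova, Apr 22→Espinoza+Andersen, Apr 23→Espinoza, Apr 24→Yoon, Apr 25→Andersen+Vasquez.
Total: 94 + 94 + 90 + 94 + 91 + 97 + 91 + 90 + 97 + 99 = $937.

$937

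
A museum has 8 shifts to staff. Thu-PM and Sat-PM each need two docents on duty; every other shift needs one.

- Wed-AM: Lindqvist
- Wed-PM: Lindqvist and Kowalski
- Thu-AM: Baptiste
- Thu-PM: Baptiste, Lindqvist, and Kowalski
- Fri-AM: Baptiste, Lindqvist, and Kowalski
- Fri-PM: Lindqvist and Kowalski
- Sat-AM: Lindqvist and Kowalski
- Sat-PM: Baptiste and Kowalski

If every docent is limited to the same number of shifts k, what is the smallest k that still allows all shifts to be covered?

4

With 3 docents and 10 worker-slots to fill, someone must work at least ⌈10/3⌉ = 4 shifts, so k ≥ 4.
k = 4 works: Wed-AM→Lindqvist, Wed-PM→Lindqvist, Thu-AM→Baptiste, Thu-PM→Baptiste+Kowalski, Fri-AM→Baptiste, Fri-PM→Lindqvist, Sat-AM→Lindqvist, Sat-PM→Baptiste+Kowalski.
Loads: Baptiste 4, Lindqvist 4, Kowalski 2 — all ≤ 4.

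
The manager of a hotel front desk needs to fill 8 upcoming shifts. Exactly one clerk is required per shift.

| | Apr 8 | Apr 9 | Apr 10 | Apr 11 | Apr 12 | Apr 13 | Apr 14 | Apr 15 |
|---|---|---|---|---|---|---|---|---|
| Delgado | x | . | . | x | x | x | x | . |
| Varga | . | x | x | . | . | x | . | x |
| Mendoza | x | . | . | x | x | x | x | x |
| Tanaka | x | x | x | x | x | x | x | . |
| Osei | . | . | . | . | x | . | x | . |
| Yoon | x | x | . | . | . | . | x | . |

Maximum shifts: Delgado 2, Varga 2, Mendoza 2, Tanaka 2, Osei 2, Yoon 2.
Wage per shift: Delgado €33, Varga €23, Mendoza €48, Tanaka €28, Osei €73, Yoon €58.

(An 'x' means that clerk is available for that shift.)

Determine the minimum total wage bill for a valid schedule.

Picking the cheapest available clerk for each shift independently would cost €204, but that ignores the shift limits.
An optimal schedule: Apr 8→Delgado, Apr 9→Tanaka, Apr 10→Varga, Apr 11→Delgado, Apr 12→Mendoza, Apr 13→Mendoza, Apr 14→Tanaka, Apr 15→Varga.
Total: 33 + 28 + 23 + 33 + 48 + 48 + 28 + 23 = €264.

€264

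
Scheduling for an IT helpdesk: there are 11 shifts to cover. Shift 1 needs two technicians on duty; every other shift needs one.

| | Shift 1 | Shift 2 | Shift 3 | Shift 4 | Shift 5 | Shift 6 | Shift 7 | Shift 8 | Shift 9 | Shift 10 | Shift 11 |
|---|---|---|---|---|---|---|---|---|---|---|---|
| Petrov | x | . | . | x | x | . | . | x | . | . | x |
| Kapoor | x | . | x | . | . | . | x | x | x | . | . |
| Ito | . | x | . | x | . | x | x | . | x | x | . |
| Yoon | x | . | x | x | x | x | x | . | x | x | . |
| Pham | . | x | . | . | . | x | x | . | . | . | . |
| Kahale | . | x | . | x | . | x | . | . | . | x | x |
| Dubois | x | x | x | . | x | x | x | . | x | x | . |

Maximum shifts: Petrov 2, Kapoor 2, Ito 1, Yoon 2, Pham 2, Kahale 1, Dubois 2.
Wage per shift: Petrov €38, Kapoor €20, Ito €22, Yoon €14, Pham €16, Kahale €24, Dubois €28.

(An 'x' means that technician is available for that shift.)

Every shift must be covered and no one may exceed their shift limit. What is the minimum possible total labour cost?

€278

Picking the cheapest available technician for each shift independently would cost €192, but that ignores the shift limits.
An optimal schedule: Shift 1→Kapoor+Dubois, Shift 2→Ito, Shift 3→Kapoor, Shift 4→Yoon, Shift 5→Yoon, Shift 6→Pham, Shift 7→Pham, Shift 8→Petrov, Shift 9→Dubois, Shift 10→Kahale, Shift 11→Petrov.
Total: 20 + 28 + 22 + 20 + 14 + 14 + 16 + 16 + 38 + 28 + 24 + 38 = €278.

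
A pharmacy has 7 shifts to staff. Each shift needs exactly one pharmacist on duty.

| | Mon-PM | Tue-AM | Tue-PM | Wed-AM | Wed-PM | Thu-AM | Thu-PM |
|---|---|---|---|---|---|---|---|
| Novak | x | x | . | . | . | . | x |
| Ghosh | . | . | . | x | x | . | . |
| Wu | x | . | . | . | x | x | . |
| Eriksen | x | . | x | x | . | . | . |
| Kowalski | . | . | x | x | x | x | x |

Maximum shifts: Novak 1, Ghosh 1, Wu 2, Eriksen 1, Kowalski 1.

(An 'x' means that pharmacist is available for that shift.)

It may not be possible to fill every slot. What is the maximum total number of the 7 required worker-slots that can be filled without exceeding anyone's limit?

6

Total capacity across all pharmacists is 1+1+2+1+1 = 6, and 7 slots are needed, so at most 6 can be filled.
An assignment achieving 6: Mon-PM→Wu, Tue-AM→Novak, Tue-PM→Eriksen, Wed-AM→Ghosh, Thu-AM→Wu, Thu-PM→Kowalski.
Loads: Novak 1/1, Ghosh 1/1, Wu 2/2, Eriksen 1/1, Kowalski 1/1.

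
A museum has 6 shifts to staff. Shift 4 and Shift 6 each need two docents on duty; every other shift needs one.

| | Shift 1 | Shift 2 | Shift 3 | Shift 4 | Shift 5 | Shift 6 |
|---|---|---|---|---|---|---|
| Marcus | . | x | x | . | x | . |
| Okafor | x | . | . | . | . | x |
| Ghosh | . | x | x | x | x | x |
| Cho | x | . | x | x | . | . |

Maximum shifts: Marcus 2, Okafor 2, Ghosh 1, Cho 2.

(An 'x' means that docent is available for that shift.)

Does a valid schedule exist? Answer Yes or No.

No

Shifts {Shift 4, Shift 6} need 4 worker-slots in total, but the docents available for any of those shifts (Okafor, Ghosh, and Cho) can supply at most 3 among them. So no valid schedule exists.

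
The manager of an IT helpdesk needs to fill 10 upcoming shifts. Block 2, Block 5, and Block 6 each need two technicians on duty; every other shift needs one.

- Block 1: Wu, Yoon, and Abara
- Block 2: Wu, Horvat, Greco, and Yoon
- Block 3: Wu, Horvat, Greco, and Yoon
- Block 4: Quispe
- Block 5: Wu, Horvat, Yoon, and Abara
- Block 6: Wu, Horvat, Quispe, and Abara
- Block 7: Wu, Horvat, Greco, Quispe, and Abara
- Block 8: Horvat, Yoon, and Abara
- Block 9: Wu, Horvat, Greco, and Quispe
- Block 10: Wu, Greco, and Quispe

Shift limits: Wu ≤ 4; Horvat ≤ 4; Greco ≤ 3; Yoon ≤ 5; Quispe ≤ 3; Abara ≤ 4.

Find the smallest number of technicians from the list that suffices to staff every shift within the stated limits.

4

13 slots to fill and no one can take more than 5, so at least ⌈13/5⌉ = 3 technicians are needed.
No set of 3 technicians can cover every shift (each such set leaves at least one shift with no one available or exceeds a cap).
Wu, Horvat, Greco, and Quispe alone can cover everything: Block 1→Wu, Block 2→Wu+Horvat, Block 3→Wu, Block 4→Quispe, Block 5→Wu+Horvat, Block 6→Horvat+Quispe, Block 7→Greco, Block 8→Horvat, Block 9→Greco, Block 10→Greco.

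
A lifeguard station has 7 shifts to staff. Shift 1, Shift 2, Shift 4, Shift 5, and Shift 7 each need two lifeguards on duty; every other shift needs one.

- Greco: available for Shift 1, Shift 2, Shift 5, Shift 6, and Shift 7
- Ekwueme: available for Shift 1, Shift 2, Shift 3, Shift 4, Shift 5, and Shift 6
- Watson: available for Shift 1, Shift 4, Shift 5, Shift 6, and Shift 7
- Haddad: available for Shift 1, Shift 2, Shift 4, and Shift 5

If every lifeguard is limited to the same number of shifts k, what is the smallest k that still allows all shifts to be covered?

3

With 4 lifeguards and 12 worker-slots to fill, someone must work at least ⌈12/4⌉ = 3 shifts, so k ≥ 3.
k = 3 works: Shift 1→Watson+Haddad, Shift 2→Greco+Ekwueme, Shift 3→Ekwueme, Shift 4→Ekwueme+Haddad, Shift 5→Watson+Haddad, Shift 6→Greco, Shift 7→Greco+Watson.
Loads: Greco 3, Ekwueme 3, Watson 3, Haddad 3 — all ≤ 3.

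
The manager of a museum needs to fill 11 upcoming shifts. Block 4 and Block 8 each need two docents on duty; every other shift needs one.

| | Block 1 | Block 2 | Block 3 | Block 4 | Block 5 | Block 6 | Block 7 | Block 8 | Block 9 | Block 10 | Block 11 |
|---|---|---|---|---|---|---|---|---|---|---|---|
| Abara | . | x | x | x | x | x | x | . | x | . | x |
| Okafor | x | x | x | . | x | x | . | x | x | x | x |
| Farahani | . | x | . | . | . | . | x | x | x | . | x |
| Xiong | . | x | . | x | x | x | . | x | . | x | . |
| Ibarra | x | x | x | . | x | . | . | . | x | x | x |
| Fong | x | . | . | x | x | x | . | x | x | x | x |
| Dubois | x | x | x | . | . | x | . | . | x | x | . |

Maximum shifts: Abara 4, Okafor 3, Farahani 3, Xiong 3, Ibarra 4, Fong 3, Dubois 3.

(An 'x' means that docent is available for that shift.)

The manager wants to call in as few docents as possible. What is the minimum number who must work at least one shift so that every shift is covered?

13 slots to fill and no one can take more than 4, so at least ⌈13/4⌉ = 4 docents are needed.
Abara, Okafor, Farahani, and Xiong alone can cover everything: Block 1→Okafor, Block 2→Xiong, Block 3→Abara, Block 4→Abara+Xiong, Block 5→Abara, Block 6→Okafor, Block 7→Abara, Block 8→Farahani+Xiong, Block 9→Farahani, Block 10→Okafor, Block 11→Farahani.

4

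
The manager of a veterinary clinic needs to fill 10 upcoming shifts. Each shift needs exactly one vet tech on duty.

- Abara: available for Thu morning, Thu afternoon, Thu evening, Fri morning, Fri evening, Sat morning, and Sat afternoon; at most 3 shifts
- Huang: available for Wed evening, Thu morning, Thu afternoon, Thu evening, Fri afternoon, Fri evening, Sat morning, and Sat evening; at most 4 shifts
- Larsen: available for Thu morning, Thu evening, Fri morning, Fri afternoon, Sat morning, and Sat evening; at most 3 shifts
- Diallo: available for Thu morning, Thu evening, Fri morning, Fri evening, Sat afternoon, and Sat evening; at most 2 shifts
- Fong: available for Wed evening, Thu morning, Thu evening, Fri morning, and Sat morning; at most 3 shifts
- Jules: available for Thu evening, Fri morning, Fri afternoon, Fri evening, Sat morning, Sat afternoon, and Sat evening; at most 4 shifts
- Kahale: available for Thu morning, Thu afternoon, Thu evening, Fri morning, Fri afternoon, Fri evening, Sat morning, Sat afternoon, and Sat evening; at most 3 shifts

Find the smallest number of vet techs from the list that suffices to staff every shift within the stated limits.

10 slots to fill and no one can take more than 4, so at least ⌈10/4⌉ = 3 vet techs are needed.
Abara, Huang, and Larsen alone can cover everything: Wed evening→Huang, Thu morning→Larsen, Thu afternoon→Abara, Thu evening→Larsen, Fri morning→Abara, Fri afternoon→Huang, Fri evening→Huang, Sat morning→Larsen, Sat afternoon→Abara, Sat evening→Huang.

3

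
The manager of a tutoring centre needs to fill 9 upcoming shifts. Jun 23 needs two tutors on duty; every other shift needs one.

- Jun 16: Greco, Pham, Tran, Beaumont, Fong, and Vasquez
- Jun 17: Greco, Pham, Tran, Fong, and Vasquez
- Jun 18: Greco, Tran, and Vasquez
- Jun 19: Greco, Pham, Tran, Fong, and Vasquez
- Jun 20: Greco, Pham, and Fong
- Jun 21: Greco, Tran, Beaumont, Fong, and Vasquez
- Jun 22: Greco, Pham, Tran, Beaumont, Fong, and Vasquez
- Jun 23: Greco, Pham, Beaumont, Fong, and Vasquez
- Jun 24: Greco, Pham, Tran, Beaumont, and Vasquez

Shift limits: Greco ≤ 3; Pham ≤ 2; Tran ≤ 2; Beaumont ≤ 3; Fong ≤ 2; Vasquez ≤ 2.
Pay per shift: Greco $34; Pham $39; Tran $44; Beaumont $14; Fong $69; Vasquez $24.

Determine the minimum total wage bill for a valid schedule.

Picking the cheapest available tutor for each shift independently would cost $200, but that ignores the shift limits.
An optimal schedule: Jun 16→Beaumont, Jun 17→Vasquez, Jun 18→Vasquez, Jun 19→Greco, Jun 20→Greco, Jun 21→Beaumont, Jun 22→Pham, Jun 23→Greco+Pham, Jun 24→Beaumont.
Total: 14 + 24 + 24 + 34 + 34 + 14 + 39 + 34 + 39 + 14 = $270.

$270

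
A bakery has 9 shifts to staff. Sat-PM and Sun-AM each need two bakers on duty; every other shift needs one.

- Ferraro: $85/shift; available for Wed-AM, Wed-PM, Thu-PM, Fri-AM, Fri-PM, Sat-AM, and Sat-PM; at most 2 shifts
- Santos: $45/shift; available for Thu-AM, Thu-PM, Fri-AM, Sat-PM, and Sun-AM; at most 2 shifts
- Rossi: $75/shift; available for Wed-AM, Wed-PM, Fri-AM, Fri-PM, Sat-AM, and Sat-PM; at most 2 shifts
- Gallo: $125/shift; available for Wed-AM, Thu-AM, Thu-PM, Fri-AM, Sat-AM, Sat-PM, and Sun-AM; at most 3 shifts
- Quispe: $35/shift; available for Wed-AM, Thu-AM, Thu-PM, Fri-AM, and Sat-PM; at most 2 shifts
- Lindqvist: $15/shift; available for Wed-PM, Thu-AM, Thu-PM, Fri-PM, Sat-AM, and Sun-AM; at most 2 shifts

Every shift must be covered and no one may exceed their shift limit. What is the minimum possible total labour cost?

Picking the cheapest available baker for each shift independently would cost $285, but that ignores the shift limits.
An optimal schedule: Wed-AM→Quispe, Wed-PM→Lindqvist, Thu-AM→Quispe, Thu-PM→Santos, Fri-AM→Ferraro, Fri-PM→Lindqvist, Sat-AM→Rossi, Sat-PM→Rossi+Ferraro, Sun-AM→Santos+Gallo.
Total: 35 + 15 + 35 + 45 + 85 + 15 + 75 + 75 + 85 + 45 + 125 = $635.

$635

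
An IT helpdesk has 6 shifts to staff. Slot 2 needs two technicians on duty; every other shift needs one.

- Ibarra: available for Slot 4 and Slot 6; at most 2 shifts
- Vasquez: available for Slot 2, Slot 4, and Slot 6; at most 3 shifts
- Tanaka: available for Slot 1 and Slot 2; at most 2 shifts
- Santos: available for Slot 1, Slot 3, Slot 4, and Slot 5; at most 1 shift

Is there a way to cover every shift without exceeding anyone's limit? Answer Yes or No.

Total capacity is 8 and 7 slots are needed, so capacity alone doesn't rule it out.
Shifts {Slot 3, Slot 5} need 2 worker-slots in total, but the technicians available for any of those shifts (Santos) can supply at most 1 among them. So no valid schedule exists.

No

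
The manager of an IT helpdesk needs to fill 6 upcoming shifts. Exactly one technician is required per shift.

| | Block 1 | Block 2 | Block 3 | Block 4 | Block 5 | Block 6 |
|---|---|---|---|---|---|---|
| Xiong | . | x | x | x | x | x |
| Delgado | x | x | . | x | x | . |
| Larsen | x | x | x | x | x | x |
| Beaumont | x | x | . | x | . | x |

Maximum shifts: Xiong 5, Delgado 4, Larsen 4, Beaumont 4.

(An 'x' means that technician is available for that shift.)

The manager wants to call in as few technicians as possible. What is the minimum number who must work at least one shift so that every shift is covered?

2

6 slots to fill and no one can take more than 5, so at least ⌈6/5⌉ = 2 technicians are needed.
Xiong and Delgado alone can cover everything: Block 1→Delgado, Block 2→Xiong, Block 3→Xiong, Block 4→Xiong, Block 5→Xiong, Block 6→Xiong.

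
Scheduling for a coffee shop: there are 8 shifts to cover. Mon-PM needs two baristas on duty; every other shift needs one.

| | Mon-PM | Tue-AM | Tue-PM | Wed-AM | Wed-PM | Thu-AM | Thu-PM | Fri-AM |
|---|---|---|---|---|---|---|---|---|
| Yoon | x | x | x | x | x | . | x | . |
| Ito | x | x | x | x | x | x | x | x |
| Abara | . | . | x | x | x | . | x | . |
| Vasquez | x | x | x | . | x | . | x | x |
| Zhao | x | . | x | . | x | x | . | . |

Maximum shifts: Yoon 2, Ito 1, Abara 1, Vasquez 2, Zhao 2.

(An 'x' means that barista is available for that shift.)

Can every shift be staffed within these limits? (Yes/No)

Total capacity is 2+1+1+2+2 = 8 but 9 worker-slots are needed — infeasible.

No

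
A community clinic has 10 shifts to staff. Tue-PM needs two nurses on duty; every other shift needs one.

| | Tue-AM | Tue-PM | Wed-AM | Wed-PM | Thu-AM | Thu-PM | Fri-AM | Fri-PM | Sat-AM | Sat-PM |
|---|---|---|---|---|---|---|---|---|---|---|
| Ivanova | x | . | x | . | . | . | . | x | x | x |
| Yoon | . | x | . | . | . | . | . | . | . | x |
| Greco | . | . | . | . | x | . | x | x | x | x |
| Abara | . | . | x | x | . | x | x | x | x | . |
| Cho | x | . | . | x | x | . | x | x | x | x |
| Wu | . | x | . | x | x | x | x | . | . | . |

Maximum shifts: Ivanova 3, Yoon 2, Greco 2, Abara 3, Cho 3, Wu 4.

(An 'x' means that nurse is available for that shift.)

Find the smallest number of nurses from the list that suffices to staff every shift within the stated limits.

11 slots to fill and no one can take more than 4, so at least ⌈11/4⌉ = 3 nurses are needed.
Any 3 nurses together have capacity at most 4+3+3 = 10 < 11 slots, so 3 can never suffice.
Ivanova, Yoon, Greco, and Wu alone can cover everything: Tue-AM→Ivanova, Tue-PM→Yoon+Wu, Wed-AM→Ivanova, Wed-PM→Wu, Thu-AM→Greco, Thu-PM→Wu, Fri-AM→Wu, Fri-PM→Ivanova, Sat-AM→Greco, Sat-PM→Yoon.

4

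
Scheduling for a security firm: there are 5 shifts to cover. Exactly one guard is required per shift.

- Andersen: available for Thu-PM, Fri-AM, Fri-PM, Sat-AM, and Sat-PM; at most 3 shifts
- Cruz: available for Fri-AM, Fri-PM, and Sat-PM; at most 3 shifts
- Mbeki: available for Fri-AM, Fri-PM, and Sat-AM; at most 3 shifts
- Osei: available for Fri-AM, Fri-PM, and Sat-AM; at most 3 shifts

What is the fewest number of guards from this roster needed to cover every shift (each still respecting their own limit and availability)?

5 slots to fill and no one can take more than 3, so at least ⌈5/3⌉ = 2 guards are needed.
Andersen and Cruz alone can cover everything: Thu-PM→Andersen, Fri-AM→Andersen, Fri-PM→Cruz, Sat-AM→Andersen, Sat-PM→Cruz.

2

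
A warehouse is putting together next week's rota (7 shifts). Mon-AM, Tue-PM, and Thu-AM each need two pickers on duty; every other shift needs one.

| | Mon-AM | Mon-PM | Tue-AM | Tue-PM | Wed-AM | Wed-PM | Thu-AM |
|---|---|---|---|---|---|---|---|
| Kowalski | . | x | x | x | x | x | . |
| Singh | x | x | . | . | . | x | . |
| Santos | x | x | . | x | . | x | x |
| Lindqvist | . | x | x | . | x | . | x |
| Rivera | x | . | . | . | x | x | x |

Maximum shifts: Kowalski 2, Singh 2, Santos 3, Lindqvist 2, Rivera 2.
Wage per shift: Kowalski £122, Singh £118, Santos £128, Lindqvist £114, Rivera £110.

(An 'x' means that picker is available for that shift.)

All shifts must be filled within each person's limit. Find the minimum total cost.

Tue-PM can only be covered by Kowalski and Santos, so that assignment is forced.
Picking the cheapest available picker for each shift independently would cost £1150, but that ignores the shift limits.
An optimal schedule: Mon-AM→Rivera+Singh, Mon-PM→Singh, Tue-AM→Lindqvist, Tue-PM→Kowalski+Santos, Wed-AM→Rivera, Wed-PM→Kowalski, Thu-AM→Lindqvist+Santos.
Total: 110 + 118 + 118 + 114 + 122 + 128 + 110 + 122 + 114 + 128 = £1184.

£1184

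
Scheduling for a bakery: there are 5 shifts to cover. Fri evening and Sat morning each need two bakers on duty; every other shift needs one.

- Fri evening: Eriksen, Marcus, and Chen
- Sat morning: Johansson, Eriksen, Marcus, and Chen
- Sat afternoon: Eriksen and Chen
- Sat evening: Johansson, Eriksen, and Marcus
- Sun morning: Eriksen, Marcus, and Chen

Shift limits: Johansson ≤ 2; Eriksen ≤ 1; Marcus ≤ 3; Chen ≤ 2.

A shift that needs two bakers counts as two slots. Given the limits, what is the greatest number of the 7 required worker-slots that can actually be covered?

7

Total capacity across all bakers is 2+1+3+2 = 8, and 7 slots are needed, so at most 7 can be filled.
An assignment achieving 7: Fri evening→Marcus+Chen, Sat morning→Johansson+Marcus, Sat afternoon→Eriksen, Sat evening→Johansson, Sun morning→Marcus.
Loads: Johansson 2/2, Eriksen 1/1, Marcus 3/3, Chen 1/2.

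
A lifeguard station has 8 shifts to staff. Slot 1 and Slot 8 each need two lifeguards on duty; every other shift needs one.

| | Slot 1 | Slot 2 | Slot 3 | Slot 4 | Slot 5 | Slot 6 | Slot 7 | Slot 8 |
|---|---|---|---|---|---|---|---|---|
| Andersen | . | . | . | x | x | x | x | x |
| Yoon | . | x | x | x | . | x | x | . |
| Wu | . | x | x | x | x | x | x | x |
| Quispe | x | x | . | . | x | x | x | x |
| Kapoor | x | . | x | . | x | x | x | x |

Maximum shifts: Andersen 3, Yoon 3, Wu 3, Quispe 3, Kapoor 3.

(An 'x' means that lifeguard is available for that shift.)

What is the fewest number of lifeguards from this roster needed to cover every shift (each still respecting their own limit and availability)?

4

10 slots to fill and no one can take more than 3, so at least ⌈10/3⌉ = 4 lifeguards are needed.
Andersen, Yoon, Quispe, and Kapoor alone can cover everything: Slot 1→Quispe+Kapoor, Slot 2→Yoon, Slot 3→Yoon, Slot 4→Andersen, Slot 5→Andersen, Slot 6→Yoon, Slot 7→Quispe, Slot 8→Andersen+Quispe.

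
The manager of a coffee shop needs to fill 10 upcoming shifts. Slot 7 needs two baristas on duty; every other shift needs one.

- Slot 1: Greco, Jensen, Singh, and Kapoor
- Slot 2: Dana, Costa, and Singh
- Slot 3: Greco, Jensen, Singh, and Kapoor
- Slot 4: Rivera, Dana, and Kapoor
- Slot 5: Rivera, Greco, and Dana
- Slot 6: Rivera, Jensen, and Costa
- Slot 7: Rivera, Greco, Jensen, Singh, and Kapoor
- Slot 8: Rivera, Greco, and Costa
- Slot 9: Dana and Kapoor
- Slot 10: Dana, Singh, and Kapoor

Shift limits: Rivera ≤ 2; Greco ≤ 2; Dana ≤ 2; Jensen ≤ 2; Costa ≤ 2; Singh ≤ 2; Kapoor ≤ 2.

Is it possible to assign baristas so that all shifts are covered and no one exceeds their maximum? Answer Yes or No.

Yes

One valid schedule: Slot 1→Greco, Slot 2→Dana, Slot 3→Jensen, Slot 4→Rivera, Slot 5→Rivera, Slot 6→Jensen, Slot 7→Singh+Kapoor, Slot 8→Greco, Slot 9→Dana, Slot 10→Singh.
Loads: Rivera 2/2, Greco 2/2, Dana 2/2, Jensen 2/2, Costa 0/2, Singh 2/2, Kapoor 1/2 — all within limits.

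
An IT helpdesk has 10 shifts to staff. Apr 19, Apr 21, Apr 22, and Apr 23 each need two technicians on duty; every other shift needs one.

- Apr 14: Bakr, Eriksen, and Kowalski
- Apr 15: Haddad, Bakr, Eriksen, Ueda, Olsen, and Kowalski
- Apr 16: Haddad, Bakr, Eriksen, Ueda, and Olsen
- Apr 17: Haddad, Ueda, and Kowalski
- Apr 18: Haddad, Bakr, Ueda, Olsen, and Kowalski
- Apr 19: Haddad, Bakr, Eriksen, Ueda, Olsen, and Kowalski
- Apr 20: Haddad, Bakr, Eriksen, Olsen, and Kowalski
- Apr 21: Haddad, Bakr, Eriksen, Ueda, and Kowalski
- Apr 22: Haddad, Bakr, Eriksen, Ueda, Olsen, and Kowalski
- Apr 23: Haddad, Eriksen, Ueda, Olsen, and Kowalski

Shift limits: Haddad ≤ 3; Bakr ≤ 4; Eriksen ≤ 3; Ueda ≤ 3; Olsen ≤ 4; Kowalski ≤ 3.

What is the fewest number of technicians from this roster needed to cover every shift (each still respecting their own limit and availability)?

4

14 slots to fill and no one can take more than 4, so at least ⌈14/4⌉ = 4 technicians are needed.
Haddad, Bakr, Eriksen, and Olsen alone can cover everything: Apr 14→Bakr, Apr 15→Bakr, Apr 16→Bakr, Apr 17→Haddad, Apr 18→Haddad, Apr 19→Eriksen+Olsen, Apr 20→Olsen, Apr 21→Haddad+Bakr, Apr 22→Eriksen+Olsen, Apr 23→Eriksen+Olsen.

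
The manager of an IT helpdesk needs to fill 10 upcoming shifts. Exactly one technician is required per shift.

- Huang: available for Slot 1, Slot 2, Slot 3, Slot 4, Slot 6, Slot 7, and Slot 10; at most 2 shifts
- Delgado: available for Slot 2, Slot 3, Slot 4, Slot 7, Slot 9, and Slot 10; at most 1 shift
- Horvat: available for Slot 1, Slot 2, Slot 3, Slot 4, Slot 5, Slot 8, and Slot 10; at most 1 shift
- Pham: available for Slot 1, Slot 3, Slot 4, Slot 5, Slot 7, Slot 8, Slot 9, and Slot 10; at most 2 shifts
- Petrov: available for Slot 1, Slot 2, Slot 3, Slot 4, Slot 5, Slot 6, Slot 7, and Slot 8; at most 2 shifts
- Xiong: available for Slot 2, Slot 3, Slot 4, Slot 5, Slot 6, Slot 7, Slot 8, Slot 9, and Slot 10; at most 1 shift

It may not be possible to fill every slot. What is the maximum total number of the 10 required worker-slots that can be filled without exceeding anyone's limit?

Total capacity across all technicians is 2+1+1+2+2+1 = 9, and 10 slots are needed, so at most 9 can be filled.
An assignment achieving 9: Slot 1→Huang, Slot 2→Petrov, Slot 3→Petrov, Slot 5→Horvat, Slot 6→Huang, Slot 7→Pham, Slot 8→Pham, Slot 9→Delgado, Slot 10→Xiong.
Loads: Huang 2/2, Delgado 1/1, Horvat 1/1, Pham 2/2, Petrov 2/2, Xiong 1/1.

9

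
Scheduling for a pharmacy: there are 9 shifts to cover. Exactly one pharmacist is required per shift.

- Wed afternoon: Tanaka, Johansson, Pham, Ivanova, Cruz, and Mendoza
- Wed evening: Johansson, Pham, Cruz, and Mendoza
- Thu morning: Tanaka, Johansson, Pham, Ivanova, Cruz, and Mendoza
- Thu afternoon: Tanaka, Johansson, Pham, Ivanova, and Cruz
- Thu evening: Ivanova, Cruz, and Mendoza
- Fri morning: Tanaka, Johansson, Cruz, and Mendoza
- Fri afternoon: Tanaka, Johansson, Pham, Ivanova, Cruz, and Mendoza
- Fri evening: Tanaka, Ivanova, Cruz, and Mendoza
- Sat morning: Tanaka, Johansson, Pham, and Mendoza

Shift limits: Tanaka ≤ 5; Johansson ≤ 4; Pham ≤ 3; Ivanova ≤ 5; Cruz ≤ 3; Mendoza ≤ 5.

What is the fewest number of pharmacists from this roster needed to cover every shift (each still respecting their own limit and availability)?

2

9 slots to fill and no one can take more than 5, so at least ⌈9/5⌉ = 2 pharmacists are needed.
Tanaka and Mendoza alone can cover everything: Wed afternoon→Tanaka, Wed evening→Mendoza, Thu morning→Tanaka, Thu afternoon→Tanaka, Thu evening→Mendoza, Fri morning→Tanaka, Fri afternoon→Tanaka, Fri evening→Mendoza, Sat morning→Mendoza.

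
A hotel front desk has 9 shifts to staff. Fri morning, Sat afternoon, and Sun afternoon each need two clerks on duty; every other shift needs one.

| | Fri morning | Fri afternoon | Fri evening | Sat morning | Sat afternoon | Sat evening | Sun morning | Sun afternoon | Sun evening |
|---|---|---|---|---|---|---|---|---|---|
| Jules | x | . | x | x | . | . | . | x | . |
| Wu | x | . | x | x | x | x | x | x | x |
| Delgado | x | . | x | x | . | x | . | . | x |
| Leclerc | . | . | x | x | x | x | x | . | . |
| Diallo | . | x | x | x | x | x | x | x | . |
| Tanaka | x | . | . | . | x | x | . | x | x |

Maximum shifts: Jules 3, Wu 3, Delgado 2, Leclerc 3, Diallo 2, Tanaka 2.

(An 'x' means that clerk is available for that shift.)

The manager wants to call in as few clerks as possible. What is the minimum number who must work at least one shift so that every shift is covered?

12 slots to fill and no one can take more than 3, so at least ⌈12/3⌉ = 4 clerks are needed.
Any 4 clerks together have capacity at most 3+3+3+2 = 11 < 12 slots, so 4 can never suffice.
Jules, Wu, Delgado, Leclerc, and Diallo alone can cover everything: Fri morning→Jules+Wu, Fri afternoon→Diallo, Fri evening→Jules, Sat morning→Delgado, Sat afternoon→Wu+Leclerc, Sat evening→Delgado, Sun morning→Leclerc, Sun afternoon→Jules+Diallo, Sun evening→Wu.

5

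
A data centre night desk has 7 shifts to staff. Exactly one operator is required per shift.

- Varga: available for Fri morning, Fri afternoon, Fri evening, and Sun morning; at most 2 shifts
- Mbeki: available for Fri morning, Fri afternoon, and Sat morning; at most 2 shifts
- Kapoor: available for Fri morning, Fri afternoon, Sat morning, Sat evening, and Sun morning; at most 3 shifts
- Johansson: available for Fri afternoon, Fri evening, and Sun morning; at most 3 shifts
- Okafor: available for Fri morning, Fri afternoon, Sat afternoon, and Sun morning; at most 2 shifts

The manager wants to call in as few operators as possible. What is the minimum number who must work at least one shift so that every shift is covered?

7 slots to fill and no one can take more than 3, so at least ⌈7/3⌉ = 3 operators are needed.
Varga, Kapoor, and Okafor alone can cover everything: Fri morning→Varga, Fri afternoon→Kapoor, Fri evening→Varga, Sat morning→Kapoor, Sat afternoon→Okafor, Sat evening→Kapoor, Sun morning→Okafor.

3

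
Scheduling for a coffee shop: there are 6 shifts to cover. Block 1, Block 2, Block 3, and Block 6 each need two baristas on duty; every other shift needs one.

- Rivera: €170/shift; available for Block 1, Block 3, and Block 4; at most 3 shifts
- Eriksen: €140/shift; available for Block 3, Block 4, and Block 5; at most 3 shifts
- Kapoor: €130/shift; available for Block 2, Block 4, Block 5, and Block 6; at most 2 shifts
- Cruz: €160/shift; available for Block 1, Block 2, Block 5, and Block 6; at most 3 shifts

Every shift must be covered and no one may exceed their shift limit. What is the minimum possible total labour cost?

€1500

Block 1 can only be covered by Rivera and Cruz, so that assignment is forced.
Block 2 can only be covered by Kapoor and Cruz, so that assignment is forced.
Block 3 can only be covered by Rivera and Eriksen, so that assignment is forced.
Picking the cheapest available barista for each shift independently would cost €1480, but that ignores the shift limits.
An optimal schedule: Block 1→Cruz+Rivera, Block 2→Kapoor+Cruz, Block 3→Eriksen+Rivera, Block 4→Eriksen, Block 5→Eriksen, Block 6→Kapoor+Cruz.
Total: 160 + 170 + 130 + 160 + 140 + 170 + 140 + 140 + 130 + 160 = €1500.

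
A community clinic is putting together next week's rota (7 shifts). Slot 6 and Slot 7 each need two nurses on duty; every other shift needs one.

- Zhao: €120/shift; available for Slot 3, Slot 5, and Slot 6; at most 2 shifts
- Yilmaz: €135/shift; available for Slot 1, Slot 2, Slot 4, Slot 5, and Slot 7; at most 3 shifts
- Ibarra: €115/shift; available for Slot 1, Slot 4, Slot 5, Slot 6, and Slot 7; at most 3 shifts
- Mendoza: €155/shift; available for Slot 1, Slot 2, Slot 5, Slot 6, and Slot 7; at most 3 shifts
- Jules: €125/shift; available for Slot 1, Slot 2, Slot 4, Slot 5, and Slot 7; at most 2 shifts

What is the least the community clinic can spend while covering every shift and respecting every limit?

€1105

Slot 3 can only be covered by Zhao, so that assignment is forced.
Picking the cheapest available nurse for each shift independently would cost €1065, but that ignores the shift limits.
An optimal schedule: Slot 1→Ibarra, Slot 2→Jules, Slot 3→Zhao, Slot 4→Ibarra, Slot 5→Yilmaz, Slot 6→Ibarra+Zhao, Slot 7→Jules+Yilmaz.
Total: 115 + 125 + 120 + 115 + 135 + 115 + 120 + 125 + 135 = €1105.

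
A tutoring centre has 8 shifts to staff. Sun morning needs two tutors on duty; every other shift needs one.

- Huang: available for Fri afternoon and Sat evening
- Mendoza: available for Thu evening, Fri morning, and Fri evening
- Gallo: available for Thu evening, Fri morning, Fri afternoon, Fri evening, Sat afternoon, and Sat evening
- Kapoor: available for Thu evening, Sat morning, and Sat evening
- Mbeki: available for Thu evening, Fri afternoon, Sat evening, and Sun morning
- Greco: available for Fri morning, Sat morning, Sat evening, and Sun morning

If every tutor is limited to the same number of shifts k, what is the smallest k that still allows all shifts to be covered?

2

With 6 tutors and 9 worker-slots to fill, someone must work at least ⌈9/6⌉ = 2 shifts, so k ≥ 2.
k = 2 works: Thu evening→Gallo, Fri morning→Mendoza, Fri afternoon→Huang, Fri evening→Mendoza, Sat morning→Kapoor, Sat afternoon→Gallo, Sat evening→Huang, Sun morning→Mbeki+Greco.
Loads: Huang 2, Mendoza 2, Gallo 2, Kapoor 1, Mbeki 1, Greco 1 — all ≤ 2.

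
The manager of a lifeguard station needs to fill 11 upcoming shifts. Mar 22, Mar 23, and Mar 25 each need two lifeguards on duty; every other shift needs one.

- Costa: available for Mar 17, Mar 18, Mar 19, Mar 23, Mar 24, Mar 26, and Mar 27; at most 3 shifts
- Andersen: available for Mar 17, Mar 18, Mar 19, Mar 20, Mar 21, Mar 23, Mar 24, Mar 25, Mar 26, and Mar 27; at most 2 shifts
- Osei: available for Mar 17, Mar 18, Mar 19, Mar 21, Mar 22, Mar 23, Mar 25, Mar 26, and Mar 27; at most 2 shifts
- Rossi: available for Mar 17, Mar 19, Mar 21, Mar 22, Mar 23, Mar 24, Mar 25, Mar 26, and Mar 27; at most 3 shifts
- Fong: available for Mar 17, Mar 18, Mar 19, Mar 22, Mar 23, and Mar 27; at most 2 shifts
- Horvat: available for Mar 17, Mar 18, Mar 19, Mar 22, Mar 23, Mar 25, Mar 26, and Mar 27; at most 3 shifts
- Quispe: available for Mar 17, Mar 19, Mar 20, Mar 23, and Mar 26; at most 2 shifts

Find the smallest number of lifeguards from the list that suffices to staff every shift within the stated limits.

14 slots to fill and no one can take more than 3, so at least ⌈14/3⌉ = 5 lifeguards are needed.
Any 5 lifeguards together have capacity at most 3+3+3+2+2 = 13 < 14 slots, so 5 can never suffice.
Costa, Andersen, Osei, Rossi, Fong, and Horvat alone can cover everything: Mar 17→Osei, Mar 18→Costa, Mar 19→Osei, Mar 20→Andersen, Mar 21→Andersen, Mar 22→Rossi+Fong, Mar 23→Fong+Horvat, Mar 24→Costa, Mar 25→Rossi+Horvat, Mar 26→Costa, Mar 27→Rossi.

6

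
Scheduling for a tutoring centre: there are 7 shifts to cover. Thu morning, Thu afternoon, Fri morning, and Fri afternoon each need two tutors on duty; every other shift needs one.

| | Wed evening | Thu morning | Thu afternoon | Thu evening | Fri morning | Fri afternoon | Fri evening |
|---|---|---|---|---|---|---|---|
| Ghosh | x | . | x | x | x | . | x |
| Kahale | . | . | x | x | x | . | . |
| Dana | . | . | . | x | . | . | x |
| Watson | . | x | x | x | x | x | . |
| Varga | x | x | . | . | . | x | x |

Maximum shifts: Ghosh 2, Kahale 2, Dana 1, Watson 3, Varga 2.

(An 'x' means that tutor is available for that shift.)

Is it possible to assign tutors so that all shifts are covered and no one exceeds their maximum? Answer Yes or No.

No

Total capacity is 2+2+1+3+2 = 10 but 11 worker-slots are needed — infeasible.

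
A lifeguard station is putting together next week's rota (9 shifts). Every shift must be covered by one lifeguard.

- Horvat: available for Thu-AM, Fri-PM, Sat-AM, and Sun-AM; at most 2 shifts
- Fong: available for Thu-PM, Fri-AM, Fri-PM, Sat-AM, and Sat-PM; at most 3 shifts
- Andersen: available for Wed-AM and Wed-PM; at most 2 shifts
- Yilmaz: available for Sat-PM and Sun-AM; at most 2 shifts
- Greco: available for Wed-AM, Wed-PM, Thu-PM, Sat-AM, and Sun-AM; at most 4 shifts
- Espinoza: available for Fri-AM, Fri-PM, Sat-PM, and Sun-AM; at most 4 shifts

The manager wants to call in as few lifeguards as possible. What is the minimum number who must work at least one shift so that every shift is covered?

3

9 slots to fill and no one can take more than 4, so at least ⌈9/4⌉ = 3 lifeguards are needed.
Horvat, Fong, and Greco alone can cover everything: Wed-AM→Greco, Wed-PM→Greco, Thu-AM→Horvat, Thu-PM→Fong, Fri-AM→Fong, Fri-PM→Horvat, Sat-AM→Greco, Sat-PM→Fong, Sun-AM→Greco.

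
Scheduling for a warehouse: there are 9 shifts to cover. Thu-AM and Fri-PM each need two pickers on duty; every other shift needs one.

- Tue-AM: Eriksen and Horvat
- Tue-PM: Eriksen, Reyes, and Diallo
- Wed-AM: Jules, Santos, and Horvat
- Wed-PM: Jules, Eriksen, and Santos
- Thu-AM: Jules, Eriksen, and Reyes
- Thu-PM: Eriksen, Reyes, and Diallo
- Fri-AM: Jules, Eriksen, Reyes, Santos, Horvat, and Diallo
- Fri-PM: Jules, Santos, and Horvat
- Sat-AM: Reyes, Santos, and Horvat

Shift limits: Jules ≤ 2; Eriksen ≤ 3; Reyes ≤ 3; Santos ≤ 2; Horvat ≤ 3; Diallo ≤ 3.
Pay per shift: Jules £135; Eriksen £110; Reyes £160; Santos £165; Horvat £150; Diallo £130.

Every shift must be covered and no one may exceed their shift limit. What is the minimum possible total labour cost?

Picking the cheapest available picker for each shift independently would cost £1365, but that ignores the shift limits.
An optimal schedule: Tue-AM→Eriksen, Tue-PM→Diallo, Wed-AM→Horvat, Wed-PM→Eriksen, Thu-AM→Eriksen+Jules, Thu-PM→Diallo, Fri-AM→Diallo, Fri-PM→Jules+Horvat, Sat-AM→Horvat.
Total: 110 + 130 + 150 + 110 + 110 + 135 + 130 + 130 + 135 + 150 + 150 = £1440.

£1440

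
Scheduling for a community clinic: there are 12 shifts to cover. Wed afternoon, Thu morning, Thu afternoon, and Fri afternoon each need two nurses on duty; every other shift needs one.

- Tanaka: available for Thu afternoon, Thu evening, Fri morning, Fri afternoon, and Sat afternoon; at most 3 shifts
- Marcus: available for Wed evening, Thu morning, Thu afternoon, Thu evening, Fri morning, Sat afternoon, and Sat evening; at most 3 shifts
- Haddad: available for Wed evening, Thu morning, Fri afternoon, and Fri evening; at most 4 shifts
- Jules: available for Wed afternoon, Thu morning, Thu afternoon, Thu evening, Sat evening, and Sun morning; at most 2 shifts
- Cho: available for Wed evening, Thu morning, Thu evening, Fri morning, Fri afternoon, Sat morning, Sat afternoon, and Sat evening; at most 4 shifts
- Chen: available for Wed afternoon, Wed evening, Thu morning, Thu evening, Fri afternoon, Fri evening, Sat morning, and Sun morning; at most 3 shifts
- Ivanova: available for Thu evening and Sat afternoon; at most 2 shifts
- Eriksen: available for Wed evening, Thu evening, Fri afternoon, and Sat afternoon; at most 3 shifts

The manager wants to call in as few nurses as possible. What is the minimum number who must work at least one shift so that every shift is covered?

16 slots to fill and no one can take more than 4, so at least ⌈16/4⌉ = 4 nurses are needed.
Any 4 nurses together have capacity at most 4+4+3+3 = 14 < 16 slots, so 4 can never suffice.
Tanaka, Haddad, Jules, Cho, and Chen alone can cover everything: Wed afternoon→Jules+Chen, Wed evening→Haddad, Thu morning→Haddad+Cho, Thu afternoon→Tanaka+Jules, Thu evening→Cho, Fri morning→Tanaka, Fri afternoon→Haddad+Chen, Fri evening→Haddad, Sat morning→Cho, Sat afternoon→Tanaka, Sat evening→Cho, Sun morning→Chen.

5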